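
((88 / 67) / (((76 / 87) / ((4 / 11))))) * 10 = 6960 / 1273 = 5.47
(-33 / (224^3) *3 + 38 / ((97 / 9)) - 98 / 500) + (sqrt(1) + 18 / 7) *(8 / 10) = 843139444489 / 136278016000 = 6.19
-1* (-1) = 1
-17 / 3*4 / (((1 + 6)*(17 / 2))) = -0.38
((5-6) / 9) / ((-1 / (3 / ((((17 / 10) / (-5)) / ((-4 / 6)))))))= 100 / 153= 0.65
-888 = -888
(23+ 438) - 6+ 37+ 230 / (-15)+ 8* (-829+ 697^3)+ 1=8126594489 / 3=2708864829.67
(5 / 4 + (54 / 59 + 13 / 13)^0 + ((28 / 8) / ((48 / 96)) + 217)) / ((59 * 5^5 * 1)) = 181 / 147500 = 0.00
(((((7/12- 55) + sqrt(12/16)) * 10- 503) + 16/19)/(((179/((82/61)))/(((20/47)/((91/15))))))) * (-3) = 1467156300/887310697- 369000 * sqrt(3)/46700563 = 1.64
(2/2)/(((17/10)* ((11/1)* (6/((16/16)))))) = 5/561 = 0.01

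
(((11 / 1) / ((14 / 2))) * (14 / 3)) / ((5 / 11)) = 242 / 15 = 16.13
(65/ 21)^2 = 9.58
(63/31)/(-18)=-7/62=-0.11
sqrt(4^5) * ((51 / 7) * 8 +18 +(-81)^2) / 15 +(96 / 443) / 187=41054677504 / 2899435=14159.54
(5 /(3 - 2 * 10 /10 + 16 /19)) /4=19 /28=0.68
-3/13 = -0.23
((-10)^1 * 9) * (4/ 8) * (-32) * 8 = 11520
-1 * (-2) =2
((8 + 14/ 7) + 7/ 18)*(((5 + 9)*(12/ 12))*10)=1454.44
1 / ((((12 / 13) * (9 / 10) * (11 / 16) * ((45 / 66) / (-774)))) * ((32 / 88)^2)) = -135278 / 9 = -15030.89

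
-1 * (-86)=86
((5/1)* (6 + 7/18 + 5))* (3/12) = 1025/72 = 14.24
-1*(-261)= 261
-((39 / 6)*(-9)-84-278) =841 / 2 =420.50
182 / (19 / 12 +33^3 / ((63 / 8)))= 1176 / 29497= 0.04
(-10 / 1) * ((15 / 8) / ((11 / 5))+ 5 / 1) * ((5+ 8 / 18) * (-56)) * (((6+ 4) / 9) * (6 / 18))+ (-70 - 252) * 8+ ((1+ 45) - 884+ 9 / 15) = 42702409 / 13365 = 3195.09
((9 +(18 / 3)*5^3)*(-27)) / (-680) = 20493 / 680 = 30.14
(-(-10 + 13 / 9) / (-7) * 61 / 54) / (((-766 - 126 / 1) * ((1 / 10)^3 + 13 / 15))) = 83875 / 47017989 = 0.00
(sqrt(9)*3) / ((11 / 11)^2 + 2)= 3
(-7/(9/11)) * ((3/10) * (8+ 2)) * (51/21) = -187/3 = -62.33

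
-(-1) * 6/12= 1/2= 0.50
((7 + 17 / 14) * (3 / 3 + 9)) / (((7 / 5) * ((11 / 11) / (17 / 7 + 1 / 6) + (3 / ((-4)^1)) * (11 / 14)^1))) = -501400 / 1743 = -287.66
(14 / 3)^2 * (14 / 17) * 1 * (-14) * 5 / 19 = -192080 / 2907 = -66.07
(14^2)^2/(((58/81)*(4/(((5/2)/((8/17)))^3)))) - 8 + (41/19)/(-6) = 6807803414837/3385344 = 2010963.56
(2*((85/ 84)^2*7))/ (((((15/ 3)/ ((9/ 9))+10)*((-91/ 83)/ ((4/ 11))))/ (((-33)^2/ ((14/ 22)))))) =-14512135/ 26754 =-542.43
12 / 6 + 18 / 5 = 28 / 5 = 5.60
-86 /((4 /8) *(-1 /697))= 119884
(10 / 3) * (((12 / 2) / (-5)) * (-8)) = 32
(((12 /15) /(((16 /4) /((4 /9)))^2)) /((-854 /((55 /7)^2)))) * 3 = -1210 /564921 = -0.00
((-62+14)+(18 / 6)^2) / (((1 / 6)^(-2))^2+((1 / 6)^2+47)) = -1404 / 48349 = -0.03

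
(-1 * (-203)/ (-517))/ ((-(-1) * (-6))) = 203/ 3102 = 0.07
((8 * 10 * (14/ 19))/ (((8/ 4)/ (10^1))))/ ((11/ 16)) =89600/ 209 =428.71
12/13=0.92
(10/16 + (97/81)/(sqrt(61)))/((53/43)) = 4171*sqrt(61)/261873 + 215/424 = 0.63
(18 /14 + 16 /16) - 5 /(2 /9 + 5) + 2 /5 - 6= -7027 /1645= -4.27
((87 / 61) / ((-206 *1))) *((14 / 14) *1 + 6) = -609 / 12566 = -0.05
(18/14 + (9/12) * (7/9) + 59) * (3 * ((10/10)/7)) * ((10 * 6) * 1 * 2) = 153390/49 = 3130.41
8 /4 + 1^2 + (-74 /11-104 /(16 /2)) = -184 /11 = -16.73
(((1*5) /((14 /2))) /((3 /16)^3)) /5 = 4096 /189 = 21.67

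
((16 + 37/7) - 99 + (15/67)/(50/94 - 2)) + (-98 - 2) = -1918649/10787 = -177.87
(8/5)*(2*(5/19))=16/19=0.84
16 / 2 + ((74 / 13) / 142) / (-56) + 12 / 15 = 2274087 / 258440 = 8.80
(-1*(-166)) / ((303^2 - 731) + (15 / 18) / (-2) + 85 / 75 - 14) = 9960 / 5463883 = 0.00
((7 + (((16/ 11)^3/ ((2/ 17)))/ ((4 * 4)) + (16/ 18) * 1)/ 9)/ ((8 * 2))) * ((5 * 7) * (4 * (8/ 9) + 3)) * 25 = 40520927125/ 15524784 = 2610.08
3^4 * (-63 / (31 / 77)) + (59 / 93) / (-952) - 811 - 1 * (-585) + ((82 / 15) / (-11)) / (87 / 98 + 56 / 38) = -92077770463531 / 7137034520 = -12901.40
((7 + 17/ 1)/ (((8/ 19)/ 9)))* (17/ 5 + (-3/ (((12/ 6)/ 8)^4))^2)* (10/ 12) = 504302427/ 2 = 252151213.50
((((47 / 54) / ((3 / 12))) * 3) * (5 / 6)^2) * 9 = 1175 / 18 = 65.28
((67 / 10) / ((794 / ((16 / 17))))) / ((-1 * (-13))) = 268 / 438685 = 0.00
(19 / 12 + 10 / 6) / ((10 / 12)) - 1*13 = -91 / 10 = -9.10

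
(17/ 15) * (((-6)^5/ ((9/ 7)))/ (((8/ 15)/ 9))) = -115668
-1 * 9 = -9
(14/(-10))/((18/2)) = -7/45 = -0.16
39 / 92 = 0.42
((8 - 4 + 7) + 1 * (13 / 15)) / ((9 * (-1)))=-178 / 135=-1.32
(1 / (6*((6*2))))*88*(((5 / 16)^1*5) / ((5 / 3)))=55 / 48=1.15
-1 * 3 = -3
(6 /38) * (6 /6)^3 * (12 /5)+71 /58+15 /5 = 4.60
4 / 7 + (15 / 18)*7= 6.40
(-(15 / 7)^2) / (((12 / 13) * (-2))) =2.49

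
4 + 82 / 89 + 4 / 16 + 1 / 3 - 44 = -41113 / 1068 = -38.50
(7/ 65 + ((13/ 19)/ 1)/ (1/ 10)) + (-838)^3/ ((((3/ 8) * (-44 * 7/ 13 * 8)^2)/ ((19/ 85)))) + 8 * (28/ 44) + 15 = -58180164847151/ 5975009040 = -9737.25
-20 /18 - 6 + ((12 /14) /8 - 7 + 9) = -1261 /252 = -5.00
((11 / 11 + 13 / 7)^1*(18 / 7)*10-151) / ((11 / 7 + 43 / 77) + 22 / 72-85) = 1504404 / 1602083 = 0.94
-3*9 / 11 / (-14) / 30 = 9 / 1540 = 0.01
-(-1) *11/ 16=11/ 16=0.69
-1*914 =-914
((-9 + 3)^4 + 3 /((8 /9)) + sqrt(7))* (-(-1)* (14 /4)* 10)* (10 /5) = 70* sqrt(7) + 363825 /4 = 91141.45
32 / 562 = 16 / 281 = 0.06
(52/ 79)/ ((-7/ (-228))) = 11856/ 553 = 21.44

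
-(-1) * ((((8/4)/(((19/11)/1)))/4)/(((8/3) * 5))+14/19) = 1153/1520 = 0.76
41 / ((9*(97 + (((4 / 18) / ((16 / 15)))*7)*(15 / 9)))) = 328 / 7159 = 0.05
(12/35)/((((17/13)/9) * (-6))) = -234/595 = -0.39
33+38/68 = 1141/34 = 33.56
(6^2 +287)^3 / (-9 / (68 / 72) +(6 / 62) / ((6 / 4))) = -17758986709 / 4988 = -3560342.16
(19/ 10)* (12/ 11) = 114/ 55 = 2.07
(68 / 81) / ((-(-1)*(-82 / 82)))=-68 / 81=-0.84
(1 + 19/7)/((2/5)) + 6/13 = 887/91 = 9.75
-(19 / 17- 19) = 304 / 17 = 17.88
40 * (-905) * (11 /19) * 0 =0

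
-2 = -2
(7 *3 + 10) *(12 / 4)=93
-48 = -48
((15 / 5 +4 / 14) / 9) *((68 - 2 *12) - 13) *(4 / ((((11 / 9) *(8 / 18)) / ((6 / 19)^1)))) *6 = 231012 / 1463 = 157.90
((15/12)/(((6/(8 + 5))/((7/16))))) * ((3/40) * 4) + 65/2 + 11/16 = 8587/256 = 33.54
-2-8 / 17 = -42 / 17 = -2.47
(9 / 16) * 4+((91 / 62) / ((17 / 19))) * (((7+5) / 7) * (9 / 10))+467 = 471.78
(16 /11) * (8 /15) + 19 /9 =1429 /495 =2.89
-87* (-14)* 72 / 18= 4872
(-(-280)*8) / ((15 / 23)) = 10304 / 3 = 3434.67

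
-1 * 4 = -4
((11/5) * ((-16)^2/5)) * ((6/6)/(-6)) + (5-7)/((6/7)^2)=-9673/450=-21.50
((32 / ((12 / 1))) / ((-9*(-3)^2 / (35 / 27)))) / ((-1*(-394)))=-140 / 1292517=-0.00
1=1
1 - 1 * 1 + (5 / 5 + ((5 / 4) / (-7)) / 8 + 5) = 1339 / 224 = 5.98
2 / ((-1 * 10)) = -1 / 5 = -0.20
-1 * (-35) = 35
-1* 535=-535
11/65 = 0.17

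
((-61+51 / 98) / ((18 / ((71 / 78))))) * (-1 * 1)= 420817 / 137592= 3.06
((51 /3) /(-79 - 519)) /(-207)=17 /123786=0.00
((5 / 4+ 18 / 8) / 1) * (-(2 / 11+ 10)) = -392 / 11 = -35.64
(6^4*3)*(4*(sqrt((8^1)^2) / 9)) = 13824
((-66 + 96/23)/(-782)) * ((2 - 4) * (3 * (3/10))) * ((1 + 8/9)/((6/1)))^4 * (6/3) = -388127/138830760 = -0.00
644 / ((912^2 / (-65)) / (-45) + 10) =104650 / 47833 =2.19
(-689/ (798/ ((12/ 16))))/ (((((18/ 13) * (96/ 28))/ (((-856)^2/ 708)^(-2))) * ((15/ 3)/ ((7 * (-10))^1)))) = 218255219/ 122413666418688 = 0.00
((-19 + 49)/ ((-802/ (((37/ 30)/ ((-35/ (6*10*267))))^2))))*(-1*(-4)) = -4684542768/ 98245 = -47682.25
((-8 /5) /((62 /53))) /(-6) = 106 /465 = 0.23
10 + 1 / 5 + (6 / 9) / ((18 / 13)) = 1442 / 135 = 10.68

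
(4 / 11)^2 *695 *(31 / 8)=43090 / 121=356.12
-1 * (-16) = 16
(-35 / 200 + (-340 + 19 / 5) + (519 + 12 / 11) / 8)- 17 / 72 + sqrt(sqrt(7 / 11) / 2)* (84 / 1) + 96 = -139075 / 792 + 42* 11^(3 / 4)* sqrt(2)* 7^(1 / 4) / 11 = -122.55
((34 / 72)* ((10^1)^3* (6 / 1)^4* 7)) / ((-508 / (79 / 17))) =-4977000 / 127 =-39188.98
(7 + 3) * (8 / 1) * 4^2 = 1280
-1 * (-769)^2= -591361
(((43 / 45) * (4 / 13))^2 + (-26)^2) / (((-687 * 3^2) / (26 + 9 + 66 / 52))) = -109092692006 / 27507703275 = -3.97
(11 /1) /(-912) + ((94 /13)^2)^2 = 71203990981 /26047632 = 2733.61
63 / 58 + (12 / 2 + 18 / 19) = 8853 / 1102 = 8.03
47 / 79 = 0.59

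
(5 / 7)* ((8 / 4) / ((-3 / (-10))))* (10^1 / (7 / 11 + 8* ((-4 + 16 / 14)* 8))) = -11000 / 42093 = -0.26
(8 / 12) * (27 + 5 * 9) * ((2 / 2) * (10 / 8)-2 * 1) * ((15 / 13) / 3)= -180 / 13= -13.85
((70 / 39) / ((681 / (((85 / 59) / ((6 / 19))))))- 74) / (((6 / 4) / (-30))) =6956265140 / 4700943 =1479.76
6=6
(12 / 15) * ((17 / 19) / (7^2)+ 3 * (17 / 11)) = 190672 / 51205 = 3.72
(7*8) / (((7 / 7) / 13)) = 728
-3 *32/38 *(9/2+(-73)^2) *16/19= -4096128/361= -11346.61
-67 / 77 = -0.87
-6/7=-0.86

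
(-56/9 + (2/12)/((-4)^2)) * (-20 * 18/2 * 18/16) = 80505/64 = 1257.89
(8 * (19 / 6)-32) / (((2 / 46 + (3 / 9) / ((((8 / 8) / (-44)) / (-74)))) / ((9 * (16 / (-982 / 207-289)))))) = 2742336 / 910749451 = 0.00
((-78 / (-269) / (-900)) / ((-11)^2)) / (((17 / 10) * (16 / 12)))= -13 / 11066660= -0.00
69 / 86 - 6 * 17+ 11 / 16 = -69151 / 688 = -100.51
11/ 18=0.61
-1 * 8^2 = -64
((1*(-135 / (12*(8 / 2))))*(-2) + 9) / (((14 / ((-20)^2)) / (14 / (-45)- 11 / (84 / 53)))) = -593905 / 196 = -3030.13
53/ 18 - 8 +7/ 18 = -14/ 3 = -4.67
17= 17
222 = 222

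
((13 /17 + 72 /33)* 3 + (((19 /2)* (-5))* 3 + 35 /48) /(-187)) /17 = 86149 /152592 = 0.56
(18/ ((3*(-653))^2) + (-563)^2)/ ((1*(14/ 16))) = 1081267474584/ 2984863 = 362250.29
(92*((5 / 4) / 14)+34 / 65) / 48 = 7951 / 43680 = 0.18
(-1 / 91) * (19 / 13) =-19 / 1183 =-0.02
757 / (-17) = -757 / 17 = -44.53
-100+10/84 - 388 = -20491/42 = -487.88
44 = 44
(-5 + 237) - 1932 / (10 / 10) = -1700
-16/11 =-1.45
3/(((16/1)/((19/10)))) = 57/160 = 0.36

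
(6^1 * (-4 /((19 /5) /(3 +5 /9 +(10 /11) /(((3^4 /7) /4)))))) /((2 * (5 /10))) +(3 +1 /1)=-115348 /5643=-20.44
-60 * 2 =-120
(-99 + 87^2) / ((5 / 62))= 92628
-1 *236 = -236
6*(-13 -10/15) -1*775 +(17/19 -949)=-34297/19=-1805.11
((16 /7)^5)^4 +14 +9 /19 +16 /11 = 252665761927912002263942113 /16676583656200908209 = 15150930.62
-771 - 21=-792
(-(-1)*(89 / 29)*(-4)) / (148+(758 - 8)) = -178 / 13021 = -0.01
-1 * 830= -830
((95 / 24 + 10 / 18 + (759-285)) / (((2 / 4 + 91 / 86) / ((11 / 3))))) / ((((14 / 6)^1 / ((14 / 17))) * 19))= 16296269 / 779076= 20.92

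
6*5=30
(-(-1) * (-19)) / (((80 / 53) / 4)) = -1007 / 20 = -50.35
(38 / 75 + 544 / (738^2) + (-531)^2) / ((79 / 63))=85045925923 / 378225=224855.38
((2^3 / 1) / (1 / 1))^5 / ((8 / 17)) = 69632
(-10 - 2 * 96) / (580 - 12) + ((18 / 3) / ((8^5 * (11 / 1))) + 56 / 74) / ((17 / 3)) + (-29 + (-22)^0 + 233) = 1648180358235 / 8048623616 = 204.78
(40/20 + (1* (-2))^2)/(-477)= -2/159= -0.01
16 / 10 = 8 / 5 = 1.60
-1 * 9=-9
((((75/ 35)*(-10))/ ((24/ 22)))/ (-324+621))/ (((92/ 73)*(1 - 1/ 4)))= -1825/ 26082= -0.07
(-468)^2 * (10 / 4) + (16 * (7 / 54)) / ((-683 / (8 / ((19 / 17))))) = 191853517624 / 350379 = 547559.98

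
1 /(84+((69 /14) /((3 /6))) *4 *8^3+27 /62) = 0.00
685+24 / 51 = 685.47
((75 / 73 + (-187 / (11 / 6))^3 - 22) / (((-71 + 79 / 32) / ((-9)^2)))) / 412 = 16733458440 / 5496389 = 3044.45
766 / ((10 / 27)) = 10341 / 5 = 2068.20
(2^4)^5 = 1048576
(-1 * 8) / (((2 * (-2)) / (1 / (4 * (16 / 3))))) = 3 / 32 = 0.09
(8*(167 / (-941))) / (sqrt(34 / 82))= -1336*sqrt(697) / 15997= -2.20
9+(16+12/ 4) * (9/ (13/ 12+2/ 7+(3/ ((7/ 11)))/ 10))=78777/ 773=101.91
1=1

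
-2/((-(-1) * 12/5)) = -5/6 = -0.83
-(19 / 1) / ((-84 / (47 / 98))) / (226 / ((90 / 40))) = 2679 / 2480576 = 0.00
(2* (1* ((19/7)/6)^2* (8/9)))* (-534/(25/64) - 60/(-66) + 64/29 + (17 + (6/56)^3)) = -28374840686281/57903476400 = -490.04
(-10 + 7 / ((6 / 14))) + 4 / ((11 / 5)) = 269 / 33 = 8.15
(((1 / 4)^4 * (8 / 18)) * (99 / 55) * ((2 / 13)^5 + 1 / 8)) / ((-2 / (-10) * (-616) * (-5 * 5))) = 371549 / 2927571046400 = 0.00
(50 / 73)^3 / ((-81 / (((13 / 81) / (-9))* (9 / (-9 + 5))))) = -406250 / 2552340537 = -0.00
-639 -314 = -953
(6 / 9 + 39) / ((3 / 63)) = 833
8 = 8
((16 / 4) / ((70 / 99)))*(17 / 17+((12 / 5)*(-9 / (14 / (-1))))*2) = 28314 / 1225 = 23.11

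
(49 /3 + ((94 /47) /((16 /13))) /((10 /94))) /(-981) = -0.03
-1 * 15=-15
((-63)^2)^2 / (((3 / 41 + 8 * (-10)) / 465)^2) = 5725795290930225 / 10738729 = 533191152.41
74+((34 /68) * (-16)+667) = 733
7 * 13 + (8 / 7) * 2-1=646 / 7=92.29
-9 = -9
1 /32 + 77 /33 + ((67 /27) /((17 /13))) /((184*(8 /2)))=199921 /84456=2.37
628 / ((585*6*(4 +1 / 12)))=1256 / 28665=0.04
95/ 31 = 3.06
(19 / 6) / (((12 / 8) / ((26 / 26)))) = 19 / 9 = 2.11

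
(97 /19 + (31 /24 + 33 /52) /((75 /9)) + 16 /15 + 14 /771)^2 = 6645967408976809 /161183337640000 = 41.23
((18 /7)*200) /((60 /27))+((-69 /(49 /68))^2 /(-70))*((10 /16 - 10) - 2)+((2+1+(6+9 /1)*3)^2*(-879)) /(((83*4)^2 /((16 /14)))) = 140627159433 /82702445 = 1700.40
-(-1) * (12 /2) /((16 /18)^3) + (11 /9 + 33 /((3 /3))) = 98531 /2304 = 42.77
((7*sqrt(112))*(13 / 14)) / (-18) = -13*sqrt(7) / 9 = -3.82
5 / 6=0.83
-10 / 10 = -1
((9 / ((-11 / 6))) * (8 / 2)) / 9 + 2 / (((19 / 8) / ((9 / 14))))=-1.64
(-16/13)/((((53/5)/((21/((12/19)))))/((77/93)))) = -204820/64077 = -3.20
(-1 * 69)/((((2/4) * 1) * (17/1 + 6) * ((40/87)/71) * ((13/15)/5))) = -277965/52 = -5345.48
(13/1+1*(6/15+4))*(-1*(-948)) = 82476/5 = 16495.20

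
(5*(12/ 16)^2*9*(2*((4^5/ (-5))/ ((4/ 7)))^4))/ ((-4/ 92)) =-2401457412243456/ 125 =-19211659297947.65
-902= -902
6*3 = 18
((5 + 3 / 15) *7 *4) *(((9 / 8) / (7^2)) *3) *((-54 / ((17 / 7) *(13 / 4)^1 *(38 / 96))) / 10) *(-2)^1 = 34.67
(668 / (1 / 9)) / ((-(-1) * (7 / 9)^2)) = 9938.20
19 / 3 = 6.33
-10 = -10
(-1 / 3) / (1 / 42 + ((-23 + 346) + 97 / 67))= -938 / 913063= -0.00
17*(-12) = -204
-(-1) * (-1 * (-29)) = 29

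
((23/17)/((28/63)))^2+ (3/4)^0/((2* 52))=557615/60112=9.28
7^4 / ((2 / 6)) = 7203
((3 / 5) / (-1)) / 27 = -1 / 45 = -0.02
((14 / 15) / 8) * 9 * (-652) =-3423 / 5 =-684.60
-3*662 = -1986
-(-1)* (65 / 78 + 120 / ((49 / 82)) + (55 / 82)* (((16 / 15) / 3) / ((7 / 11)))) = 202.02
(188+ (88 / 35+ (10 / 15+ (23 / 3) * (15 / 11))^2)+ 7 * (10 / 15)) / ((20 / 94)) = 571211539 / 381150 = 1498.65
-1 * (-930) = 930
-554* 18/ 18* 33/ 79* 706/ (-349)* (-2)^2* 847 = 43729227696/ 27571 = 1586058.82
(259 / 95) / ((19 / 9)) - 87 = -154704 / 1805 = -85.71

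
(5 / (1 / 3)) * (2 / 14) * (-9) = -135 / 7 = -19.29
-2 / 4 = -1 / 2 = -0.50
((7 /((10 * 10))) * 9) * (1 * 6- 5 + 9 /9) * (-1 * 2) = -63 /25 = -2.52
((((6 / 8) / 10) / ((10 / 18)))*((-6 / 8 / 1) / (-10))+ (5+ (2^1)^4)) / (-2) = -168081 / 16000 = -10.51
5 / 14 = 0.36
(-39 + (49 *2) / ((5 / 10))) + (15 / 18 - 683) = -3151 / 6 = -525.17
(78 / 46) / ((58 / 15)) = 585 / 1334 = 0.44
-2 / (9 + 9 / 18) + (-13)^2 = 3207 / 19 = 168.79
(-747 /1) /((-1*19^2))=747 /361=2.07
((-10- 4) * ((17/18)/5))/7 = -17/45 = -0.38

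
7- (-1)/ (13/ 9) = 100/ 13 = 7.69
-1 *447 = -447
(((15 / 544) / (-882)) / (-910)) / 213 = 1 / 6200078976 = 0.00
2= 2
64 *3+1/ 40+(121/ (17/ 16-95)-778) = -35306257/ 60120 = -587.26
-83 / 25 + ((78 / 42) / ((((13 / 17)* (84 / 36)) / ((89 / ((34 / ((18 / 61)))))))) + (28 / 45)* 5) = 400192 / 672525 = 0.60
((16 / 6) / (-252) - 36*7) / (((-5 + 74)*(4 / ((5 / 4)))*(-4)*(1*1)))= 119075 / 417312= 0.29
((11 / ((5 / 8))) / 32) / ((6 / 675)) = 495 / 8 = 61.88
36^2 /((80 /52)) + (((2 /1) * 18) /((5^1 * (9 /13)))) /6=12662 /15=844.13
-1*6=-6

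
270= 270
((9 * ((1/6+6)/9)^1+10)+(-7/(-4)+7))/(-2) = -299/24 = -12.46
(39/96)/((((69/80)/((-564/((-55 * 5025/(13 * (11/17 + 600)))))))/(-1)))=-162211946/21612525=-7.51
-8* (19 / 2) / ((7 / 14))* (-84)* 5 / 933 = 21280 / 311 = 68.42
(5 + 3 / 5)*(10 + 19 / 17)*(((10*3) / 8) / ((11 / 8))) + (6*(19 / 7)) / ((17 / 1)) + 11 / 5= 1131989 / 6545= 172.95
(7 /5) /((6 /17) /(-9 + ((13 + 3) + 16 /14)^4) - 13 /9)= -0.97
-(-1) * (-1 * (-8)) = 8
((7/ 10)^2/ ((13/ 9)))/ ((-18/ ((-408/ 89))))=2499/ 28925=0.09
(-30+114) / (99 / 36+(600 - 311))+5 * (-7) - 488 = -203335 / 389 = -522.71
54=54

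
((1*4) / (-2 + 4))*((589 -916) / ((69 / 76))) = -720.35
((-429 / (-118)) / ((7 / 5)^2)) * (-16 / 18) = -1.65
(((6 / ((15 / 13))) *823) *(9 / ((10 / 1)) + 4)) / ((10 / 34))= 8912267 / 125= 71298.14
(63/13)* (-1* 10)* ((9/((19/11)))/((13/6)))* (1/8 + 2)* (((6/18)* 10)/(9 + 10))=-2650725/61009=-43.45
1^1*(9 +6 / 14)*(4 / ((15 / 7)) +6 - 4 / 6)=2376 / 35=67.89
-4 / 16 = -1 / 4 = -0.25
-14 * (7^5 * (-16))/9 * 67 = 252239456/9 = 28026606.22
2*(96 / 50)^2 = 4608 / 625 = 7.37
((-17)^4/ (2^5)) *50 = 2088025/ 16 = 130501.56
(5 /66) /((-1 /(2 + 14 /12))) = -0.24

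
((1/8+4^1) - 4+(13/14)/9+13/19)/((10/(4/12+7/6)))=0.14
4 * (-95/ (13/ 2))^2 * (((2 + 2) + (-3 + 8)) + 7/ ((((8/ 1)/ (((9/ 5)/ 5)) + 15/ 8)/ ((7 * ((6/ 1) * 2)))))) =1673624880/ 58643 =28539.21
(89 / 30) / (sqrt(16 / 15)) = 89 *sqrt(15) / 120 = 2.87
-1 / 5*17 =-17 / 5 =-3.40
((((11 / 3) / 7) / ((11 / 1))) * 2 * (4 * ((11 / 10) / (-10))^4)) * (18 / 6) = 14641 / 87500000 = 0.00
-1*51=-51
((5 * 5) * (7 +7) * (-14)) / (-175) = 28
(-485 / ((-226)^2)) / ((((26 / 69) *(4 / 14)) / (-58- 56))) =13352535 / 1327976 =10.05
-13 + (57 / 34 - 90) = -3445 / 34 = -101.32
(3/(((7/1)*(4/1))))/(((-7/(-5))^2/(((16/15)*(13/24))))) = 65/2058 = 0.03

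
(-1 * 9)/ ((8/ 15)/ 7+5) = -1.77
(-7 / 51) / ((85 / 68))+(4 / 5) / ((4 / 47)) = 2369 / 255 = 9.29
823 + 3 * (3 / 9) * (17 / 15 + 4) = 12422 / 15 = 828.13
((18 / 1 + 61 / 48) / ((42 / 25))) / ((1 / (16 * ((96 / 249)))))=370000 / 5229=70.76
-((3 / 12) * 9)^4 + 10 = -4001 / 256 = -15.63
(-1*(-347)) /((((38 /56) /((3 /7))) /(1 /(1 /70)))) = 291480 /19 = 15341.05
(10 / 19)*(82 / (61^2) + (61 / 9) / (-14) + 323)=756103045 / 4454037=169.76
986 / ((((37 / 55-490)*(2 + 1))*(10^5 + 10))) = -5423 / 807470739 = -0.00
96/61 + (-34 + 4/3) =-5690/183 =-31.09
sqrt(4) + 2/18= 19/9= 2.11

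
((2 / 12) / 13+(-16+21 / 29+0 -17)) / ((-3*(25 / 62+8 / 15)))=11311745 / 985101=11.48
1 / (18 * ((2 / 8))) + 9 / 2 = 85 / 18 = 4.72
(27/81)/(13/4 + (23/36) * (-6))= -4/7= -0.57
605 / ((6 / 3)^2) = 605 / 4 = 151.25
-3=-3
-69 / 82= -0.84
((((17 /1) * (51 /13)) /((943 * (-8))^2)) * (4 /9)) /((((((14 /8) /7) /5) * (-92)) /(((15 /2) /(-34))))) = 425 /17016668864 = 0.00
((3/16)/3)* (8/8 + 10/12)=11/96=0.11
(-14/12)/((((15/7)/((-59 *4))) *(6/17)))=49147/135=364.05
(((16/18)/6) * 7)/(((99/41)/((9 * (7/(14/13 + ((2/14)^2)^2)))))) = 250827668/9987219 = 25.11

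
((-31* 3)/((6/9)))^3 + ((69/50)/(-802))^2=-4365272586043989/1608010000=-2714704.87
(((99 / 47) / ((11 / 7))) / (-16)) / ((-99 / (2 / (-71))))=-0.00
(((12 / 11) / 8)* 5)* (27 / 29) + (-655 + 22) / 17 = -396969 / 10846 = -36.60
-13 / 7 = -1.86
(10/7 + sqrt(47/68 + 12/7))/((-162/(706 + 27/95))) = -67097*sqrt(136255)/3662820 - 67097/10773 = -12.99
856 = 856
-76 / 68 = -19 / 17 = -1.12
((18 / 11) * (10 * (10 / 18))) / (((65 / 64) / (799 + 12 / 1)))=1038080 / 143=7259.30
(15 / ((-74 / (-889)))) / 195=0.92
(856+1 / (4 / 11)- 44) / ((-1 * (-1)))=3259 / 4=814.75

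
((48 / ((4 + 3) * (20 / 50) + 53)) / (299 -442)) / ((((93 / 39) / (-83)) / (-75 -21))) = -212480 / 10571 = -20.10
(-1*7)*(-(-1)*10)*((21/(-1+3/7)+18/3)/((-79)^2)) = 4305/12482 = 0.34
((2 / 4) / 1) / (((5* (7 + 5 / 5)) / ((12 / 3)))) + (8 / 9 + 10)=1969 / 180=10.94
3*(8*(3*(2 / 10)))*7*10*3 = 3024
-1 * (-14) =14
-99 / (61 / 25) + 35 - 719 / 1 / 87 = -73439 / 5307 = -13.84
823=823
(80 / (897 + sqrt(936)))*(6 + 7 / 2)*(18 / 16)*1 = 0.92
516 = 516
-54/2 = -27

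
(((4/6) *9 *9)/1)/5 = 10.80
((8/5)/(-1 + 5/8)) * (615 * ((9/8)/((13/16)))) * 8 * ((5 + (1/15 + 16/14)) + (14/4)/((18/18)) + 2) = -340347.22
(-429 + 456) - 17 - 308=-298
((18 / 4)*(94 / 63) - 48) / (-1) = 289 / 7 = 41.29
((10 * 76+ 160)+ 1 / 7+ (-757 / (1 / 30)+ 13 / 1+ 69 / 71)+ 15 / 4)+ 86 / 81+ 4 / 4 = -21770.07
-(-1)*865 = 865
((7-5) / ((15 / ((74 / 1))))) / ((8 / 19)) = 23.43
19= 19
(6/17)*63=378/17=22.24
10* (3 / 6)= 5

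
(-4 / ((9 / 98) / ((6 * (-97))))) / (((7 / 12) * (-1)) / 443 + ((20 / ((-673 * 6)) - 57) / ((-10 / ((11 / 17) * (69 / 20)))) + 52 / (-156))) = 2045.81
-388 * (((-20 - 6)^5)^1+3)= 4609972724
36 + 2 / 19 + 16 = 52.11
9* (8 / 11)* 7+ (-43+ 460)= 5091 / 11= 462.82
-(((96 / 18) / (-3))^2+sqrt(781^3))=-781*sqrt(781) -256 / 81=-21829.28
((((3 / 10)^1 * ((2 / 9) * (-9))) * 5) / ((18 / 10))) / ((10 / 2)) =-0.33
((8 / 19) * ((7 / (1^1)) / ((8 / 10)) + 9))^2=20164 / 361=55.86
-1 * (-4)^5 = 1024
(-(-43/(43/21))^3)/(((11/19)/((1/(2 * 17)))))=470.48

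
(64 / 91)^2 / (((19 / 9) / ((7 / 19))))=36864 / 427063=0.09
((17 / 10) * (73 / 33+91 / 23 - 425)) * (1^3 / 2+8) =-91871077 / 15180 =-6052.11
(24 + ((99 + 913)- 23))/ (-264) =-1013/ 264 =-3.84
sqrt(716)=2 * sqrt(179)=26.76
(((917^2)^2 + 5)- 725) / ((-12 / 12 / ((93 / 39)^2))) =-679517631526561 / 169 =-4020814387731.13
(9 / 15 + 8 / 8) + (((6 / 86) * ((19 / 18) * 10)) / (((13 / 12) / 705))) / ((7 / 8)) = 10747304 / 19565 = 549.31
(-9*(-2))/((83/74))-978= -961.95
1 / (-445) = -1 / 445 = -0.00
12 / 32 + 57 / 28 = 135 / 56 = 2.41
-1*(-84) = 84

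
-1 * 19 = -19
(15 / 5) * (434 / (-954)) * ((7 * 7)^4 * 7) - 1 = -8756732878 / 159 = -55073791.69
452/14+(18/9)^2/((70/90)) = 262/7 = 37.43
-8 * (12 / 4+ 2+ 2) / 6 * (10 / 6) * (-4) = 560 / 9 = 62.22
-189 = -189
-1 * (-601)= 601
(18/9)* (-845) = -1690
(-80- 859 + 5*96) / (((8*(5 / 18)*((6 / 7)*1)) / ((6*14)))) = -202419 / 10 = -20241.90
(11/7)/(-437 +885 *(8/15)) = 11/245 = 0.04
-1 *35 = -35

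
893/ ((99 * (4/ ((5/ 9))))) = 4465/ 3564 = 1.25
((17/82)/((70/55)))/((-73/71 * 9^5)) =-13277/4948542396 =-0.00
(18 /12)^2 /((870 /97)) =0.25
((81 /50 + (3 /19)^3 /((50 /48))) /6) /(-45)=-165 /27436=-0.01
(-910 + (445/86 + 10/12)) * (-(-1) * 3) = -116615/43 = -2711.98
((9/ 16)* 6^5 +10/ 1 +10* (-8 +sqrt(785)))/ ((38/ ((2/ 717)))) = 10* sqrt(785)/ 13623 +4304/ 13623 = 0.34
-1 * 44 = -44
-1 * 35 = -35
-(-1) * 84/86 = 42/43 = 0.98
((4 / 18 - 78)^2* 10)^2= 24010000000000 / 6561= 3659503124.52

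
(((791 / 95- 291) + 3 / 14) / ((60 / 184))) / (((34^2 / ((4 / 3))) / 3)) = -8640433 / 2882775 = -3.00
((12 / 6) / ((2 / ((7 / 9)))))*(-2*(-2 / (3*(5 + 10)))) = 28 / 405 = 0.07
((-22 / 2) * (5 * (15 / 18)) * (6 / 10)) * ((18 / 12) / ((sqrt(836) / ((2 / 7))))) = -0.41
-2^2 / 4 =-1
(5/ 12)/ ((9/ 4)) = 5/ 27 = 0.19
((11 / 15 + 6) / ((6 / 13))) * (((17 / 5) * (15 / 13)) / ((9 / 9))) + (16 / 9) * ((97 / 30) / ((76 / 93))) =109897 / 1710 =64.27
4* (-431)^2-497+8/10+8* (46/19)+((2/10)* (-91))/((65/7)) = 742565.21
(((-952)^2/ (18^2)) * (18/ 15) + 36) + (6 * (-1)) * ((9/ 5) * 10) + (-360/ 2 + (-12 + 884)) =536852/ 135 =3976.68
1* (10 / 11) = 10 / 11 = 0.91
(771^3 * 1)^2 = 210051732678908121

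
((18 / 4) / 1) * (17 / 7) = 153 / 14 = 10.93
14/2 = 7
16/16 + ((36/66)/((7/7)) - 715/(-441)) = 3.17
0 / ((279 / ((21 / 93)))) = 0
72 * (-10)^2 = 7200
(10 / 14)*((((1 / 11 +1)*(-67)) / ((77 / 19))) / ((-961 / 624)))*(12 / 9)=63548160 / 5697769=11.15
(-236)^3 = -13144256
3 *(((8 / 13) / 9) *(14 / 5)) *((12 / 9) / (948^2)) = 0.00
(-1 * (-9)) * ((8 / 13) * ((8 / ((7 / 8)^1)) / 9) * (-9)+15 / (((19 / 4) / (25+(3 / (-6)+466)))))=13889.89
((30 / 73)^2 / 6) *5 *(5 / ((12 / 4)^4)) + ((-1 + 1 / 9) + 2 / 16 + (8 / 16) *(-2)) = -2020349 / 1151064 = -1.76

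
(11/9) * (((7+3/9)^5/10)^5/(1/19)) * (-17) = -403656778363530237092427602909462528/23829992140584375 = -16939022723220734376.98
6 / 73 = 0.08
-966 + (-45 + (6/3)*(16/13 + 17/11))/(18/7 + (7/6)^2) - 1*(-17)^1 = -959.03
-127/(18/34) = -2159/9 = -239.89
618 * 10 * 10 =61800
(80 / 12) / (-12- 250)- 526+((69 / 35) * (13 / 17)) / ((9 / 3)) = -525.52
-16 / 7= -2.29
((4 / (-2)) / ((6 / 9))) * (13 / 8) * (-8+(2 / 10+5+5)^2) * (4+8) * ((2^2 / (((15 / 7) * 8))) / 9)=-218491 / 1500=-145.66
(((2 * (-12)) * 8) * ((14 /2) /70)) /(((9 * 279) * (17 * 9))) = -32 /640305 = -0.00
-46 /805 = -2 /35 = -0.06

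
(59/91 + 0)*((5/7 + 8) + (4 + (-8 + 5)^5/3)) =-28202/637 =-44.27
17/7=2.43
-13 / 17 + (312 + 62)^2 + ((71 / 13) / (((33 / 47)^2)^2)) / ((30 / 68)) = 550095697452883 / 3931328115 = 139926.17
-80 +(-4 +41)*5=105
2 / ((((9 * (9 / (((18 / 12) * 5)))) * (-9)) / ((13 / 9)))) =-65 / 2187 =-0.03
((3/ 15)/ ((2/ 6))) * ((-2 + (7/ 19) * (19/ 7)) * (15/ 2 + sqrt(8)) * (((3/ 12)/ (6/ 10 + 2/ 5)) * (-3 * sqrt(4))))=9 * sqrt(2)/ 5 + 27/ 4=9.30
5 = 5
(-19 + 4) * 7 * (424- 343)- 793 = -9298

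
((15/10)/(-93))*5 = -5/62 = -0.08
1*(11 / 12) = 11 / 12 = 0.92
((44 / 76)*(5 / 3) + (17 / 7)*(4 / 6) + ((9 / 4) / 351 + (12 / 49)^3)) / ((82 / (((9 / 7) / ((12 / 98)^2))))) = 302804669 / 111153952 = 2.72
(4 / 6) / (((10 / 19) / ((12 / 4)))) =19 / 5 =3.80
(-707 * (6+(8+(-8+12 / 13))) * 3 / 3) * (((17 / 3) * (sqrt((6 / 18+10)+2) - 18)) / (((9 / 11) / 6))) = 47595240 / 13 - 2644180 * sqrt(111) / 39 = 2946860.39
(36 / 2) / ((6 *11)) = 3 / 11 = 0.27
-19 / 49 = -0.39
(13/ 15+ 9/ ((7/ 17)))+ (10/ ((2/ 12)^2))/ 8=7111/ 105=67.72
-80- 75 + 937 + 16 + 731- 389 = 1140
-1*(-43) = 43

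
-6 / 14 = -3 / 7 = -0.43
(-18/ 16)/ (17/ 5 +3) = -45/ 256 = -0.18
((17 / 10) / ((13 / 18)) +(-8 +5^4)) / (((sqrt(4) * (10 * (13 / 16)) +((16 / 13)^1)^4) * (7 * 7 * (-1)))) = -353787304 / 519059205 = -0.68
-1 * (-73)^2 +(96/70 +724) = -161127/35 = -4603.63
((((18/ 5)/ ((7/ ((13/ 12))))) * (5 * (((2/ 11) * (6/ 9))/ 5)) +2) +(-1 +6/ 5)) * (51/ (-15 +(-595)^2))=44523/ 136293850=0.00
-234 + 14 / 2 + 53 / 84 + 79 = -12379 / 84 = -147.37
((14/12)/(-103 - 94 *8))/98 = -1/71820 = -0.00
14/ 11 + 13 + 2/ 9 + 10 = 24.49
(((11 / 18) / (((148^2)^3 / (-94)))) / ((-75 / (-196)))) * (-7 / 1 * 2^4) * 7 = 1241317 / 110839380868800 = 0.00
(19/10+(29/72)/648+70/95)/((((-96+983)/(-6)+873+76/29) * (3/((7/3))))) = 2373086849/841930264800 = 0.00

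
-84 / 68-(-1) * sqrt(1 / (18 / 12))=-21 / 17 +sqrt(6) / 3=-0.42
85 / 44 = 1.93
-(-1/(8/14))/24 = 7/96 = 0.07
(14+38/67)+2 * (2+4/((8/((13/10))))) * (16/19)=19.03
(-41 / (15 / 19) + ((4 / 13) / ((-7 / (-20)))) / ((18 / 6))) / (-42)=70489 / 57330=1.23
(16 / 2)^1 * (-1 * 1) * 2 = -16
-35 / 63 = -5 / 9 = -0.56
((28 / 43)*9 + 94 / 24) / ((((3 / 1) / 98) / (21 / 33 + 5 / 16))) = 41283235 / 136224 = 303.05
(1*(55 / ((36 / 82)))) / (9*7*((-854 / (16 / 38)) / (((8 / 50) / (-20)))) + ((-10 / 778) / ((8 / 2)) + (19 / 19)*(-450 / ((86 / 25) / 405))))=7543877 / 958627058769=0.00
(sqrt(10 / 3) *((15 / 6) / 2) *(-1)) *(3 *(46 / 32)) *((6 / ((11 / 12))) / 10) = -207 *sqrt(30) / 176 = -6.44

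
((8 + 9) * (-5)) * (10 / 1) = -850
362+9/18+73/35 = 25521/70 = 364.59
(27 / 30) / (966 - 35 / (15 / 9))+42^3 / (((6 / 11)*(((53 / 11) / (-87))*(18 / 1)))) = -7582598047 / 55650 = -136255.13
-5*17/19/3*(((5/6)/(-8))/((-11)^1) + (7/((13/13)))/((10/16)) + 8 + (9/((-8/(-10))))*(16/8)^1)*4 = -1871921/7524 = -248.79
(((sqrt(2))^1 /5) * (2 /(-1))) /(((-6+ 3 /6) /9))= 0.93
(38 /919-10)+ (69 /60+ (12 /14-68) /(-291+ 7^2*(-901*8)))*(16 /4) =-60918044763 /11369780695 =-5.36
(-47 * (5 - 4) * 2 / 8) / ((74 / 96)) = -564 / 37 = -15.24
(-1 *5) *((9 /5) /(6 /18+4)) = -27 /13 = -2.08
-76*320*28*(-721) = 490972160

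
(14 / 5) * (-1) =-14 / 5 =-2.80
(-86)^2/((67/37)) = 273652/67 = 4084.36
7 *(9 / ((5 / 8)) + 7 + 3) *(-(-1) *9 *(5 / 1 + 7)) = 92232 / 5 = 18446.40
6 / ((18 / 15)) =5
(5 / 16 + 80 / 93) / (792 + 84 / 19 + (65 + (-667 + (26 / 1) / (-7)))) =232085 / 37741632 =0.01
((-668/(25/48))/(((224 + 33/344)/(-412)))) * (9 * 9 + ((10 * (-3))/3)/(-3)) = 383241582592/1927225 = 198856.69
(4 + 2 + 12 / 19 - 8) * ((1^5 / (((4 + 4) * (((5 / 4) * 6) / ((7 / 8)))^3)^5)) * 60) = -61718299629259 / 2439445082642841600000000000000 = -0.00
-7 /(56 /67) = -67 /8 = -8.38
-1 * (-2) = 2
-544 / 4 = -136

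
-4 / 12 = -1 / 3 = -0.33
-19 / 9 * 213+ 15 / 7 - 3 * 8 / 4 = -9524 / 21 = -453.52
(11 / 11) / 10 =0.10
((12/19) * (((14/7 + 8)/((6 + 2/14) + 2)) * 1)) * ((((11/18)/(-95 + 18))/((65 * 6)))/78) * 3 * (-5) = 5/1647243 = 0.00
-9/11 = -0.82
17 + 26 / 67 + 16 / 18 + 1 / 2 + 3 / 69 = 522041 / 27738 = 18.82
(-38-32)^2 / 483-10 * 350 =-3489.86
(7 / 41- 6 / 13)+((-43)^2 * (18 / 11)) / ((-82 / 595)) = -128719840 / 5863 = -21954.60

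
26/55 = 0.47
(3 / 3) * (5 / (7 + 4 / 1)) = 5 / 11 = 0.45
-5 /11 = -0.45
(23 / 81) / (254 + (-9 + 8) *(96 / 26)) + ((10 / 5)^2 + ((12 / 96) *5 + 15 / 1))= 20691755 / 1054296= 19.63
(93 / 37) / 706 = 93 / 26122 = 0.00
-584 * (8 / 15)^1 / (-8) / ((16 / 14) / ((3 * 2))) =1022 / 5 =204.40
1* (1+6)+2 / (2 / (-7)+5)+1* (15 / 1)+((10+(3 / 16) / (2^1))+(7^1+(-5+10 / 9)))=112873 / 3168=35.63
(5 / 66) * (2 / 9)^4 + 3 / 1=649579 / 216513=3.00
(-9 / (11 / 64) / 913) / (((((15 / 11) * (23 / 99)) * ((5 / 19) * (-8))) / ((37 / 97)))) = 151848 / 4629325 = 0.03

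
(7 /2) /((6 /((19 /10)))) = 133 /120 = 1.11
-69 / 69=-1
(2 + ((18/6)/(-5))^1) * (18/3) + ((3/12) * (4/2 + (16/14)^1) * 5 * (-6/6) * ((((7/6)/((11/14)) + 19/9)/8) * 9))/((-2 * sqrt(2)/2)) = 19.64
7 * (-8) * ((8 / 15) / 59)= -448 / 885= -0.51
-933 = -933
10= 10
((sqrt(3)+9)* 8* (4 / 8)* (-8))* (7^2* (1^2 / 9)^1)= -1568-1568* sqrt(3) / 9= -1869.76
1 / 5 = 0.20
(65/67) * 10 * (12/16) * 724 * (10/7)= 3529500/469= 7525.59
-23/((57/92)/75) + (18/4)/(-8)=-846571/304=-2784.77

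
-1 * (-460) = 460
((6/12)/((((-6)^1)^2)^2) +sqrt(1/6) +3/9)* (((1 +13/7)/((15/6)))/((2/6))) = 865/756 +4* sqrt(6)/7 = 2.54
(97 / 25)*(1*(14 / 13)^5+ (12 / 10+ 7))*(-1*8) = -13899815208 / 46411625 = -299.49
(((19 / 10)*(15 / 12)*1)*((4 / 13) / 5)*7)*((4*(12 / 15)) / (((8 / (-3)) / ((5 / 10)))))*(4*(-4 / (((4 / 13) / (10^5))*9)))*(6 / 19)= 112000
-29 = -29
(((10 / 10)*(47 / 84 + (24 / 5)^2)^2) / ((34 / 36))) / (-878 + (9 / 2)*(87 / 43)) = -105612062683 / 155614812500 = -0.68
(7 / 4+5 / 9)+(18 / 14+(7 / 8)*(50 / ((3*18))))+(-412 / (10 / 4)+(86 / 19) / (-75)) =-115241579 / 718200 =-160.46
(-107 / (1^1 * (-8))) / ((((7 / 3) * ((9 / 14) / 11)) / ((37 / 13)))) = 43549 / 156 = 279.16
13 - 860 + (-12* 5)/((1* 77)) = -65279/77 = -847.78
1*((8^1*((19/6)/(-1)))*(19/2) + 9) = -695/3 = -231.67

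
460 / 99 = 4.65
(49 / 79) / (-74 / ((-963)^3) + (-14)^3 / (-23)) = 1006474503069 / 193593182811730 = 0.01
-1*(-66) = 66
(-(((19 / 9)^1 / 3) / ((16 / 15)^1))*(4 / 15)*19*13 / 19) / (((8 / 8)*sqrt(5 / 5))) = -247 / 108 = -2.29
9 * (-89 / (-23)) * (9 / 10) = 7209 / 230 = 31.34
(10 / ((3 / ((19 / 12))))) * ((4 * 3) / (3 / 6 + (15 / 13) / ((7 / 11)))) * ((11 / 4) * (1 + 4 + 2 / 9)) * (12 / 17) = 17877860 / 64413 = 277.55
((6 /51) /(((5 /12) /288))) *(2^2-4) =0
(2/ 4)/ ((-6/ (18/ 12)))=-1/ 8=-0.12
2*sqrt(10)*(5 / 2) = 5*sqrt(10) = 15.81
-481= -481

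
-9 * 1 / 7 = -1.29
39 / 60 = 13 / 20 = 0.65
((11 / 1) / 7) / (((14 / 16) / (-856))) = -75328 / 49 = -1537.31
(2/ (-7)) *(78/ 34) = -78/ 119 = -0.66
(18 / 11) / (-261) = -2 / 319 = -0.01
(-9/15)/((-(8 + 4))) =1/20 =0.05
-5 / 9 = -0.56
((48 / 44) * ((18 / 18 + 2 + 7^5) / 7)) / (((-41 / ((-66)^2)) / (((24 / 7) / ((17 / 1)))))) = -46759680 / 833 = -56134.07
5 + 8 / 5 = 33 / 5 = 6.60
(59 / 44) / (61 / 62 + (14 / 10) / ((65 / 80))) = 118885 / 239998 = 0.50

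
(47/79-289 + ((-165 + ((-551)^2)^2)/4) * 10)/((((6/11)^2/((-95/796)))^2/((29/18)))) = 34878632375612582619425/583849264896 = 59739104718.79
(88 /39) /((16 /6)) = 11 /13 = 0.85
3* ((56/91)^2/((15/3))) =192/845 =0.23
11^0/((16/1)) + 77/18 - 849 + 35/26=-1578683/1872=-843.31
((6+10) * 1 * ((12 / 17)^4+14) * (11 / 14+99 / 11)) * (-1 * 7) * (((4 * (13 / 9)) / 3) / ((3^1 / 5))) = -339110948800 / 6765201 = -50125.78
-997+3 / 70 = -69787 / 70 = -996.96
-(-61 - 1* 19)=80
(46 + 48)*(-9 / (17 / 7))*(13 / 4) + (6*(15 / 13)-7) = -1132.22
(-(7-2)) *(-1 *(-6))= -30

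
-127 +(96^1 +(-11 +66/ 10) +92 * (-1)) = -637/ 5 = -127.40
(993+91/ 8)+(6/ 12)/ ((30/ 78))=40227/ 40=1005.68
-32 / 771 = -0.04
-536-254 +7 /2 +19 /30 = -11788 /15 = -785.87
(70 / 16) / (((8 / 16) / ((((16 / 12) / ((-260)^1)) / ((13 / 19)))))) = -133 / 2028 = -0.07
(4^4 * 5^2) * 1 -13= 6387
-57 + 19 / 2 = -95 / 2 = -47.50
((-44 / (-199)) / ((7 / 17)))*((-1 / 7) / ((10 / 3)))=-1122 / 48755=-0.02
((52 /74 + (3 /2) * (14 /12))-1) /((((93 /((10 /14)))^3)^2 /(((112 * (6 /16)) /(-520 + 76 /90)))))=-16796875 /696251055499973031492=-0.00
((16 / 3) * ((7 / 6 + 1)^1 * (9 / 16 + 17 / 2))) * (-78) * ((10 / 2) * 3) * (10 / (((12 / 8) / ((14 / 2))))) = -17153500 / 3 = -5717833.33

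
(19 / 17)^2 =361 / 289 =1.25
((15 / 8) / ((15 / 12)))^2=9 / 4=2.25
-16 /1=-16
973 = 973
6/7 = 0.86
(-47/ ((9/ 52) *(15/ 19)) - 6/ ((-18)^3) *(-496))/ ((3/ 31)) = -12974864/ 3645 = -3559.63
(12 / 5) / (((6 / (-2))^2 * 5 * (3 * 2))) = 2 / 225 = 0.01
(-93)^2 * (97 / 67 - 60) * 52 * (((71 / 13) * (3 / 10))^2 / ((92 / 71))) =-109295369042373 / 2003300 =-54557664.37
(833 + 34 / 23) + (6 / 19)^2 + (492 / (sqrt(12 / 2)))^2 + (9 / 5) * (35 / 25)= 8548166414 / 207575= 41181.10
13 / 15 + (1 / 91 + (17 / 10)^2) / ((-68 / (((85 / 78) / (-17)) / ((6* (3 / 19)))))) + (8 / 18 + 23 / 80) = 278274713 / 173759040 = 1.60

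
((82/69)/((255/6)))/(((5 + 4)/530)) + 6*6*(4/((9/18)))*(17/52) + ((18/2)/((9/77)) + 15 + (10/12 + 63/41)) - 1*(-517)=7958327879/11253762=707.17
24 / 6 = 4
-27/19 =-1.42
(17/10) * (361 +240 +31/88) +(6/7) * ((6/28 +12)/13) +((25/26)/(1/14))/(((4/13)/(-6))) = 426364291/560560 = 760.60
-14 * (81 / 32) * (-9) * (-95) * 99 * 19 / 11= -82898235 / 16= -5181139.69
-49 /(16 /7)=-21.44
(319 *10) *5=15950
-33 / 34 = -0.97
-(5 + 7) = -12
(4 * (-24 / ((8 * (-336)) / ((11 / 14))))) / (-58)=-11 / 22736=-0.00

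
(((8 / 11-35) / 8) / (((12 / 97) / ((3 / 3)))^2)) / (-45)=3547193 / 570240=6.22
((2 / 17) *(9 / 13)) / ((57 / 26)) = 12 / 323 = 0.04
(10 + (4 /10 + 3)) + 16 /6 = 241 /15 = 16.07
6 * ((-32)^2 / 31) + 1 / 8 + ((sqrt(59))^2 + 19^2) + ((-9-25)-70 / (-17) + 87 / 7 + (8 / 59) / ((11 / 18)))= 601.09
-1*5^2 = -25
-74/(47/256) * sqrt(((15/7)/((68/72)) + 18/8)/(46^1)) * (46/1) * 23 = -653568 * sqrt(1308286)/5593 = -133658.72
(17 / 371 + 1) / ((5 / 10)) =2.09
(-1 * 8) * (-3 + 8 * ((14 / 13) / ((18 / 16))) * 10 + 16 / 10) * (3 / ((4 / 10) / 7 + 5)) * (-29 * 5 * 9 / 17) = 357125720 / 13039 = 27389.04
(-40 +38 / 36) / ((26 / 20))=-3505 / 117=-29.96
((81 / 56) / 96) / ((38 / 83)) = 2241 / 68096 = 0.03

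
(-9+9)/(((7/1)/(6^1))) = 0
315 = 315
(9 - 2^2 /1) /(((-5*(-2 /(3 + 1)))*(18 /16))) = 16 /9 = 1.78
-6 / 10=-3 / 5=-0.60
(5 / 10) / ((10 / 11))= 11 / 20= 0.55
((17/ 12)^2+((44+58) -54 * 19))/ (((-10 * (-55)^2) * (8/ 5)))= 132767/ 6969600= 0.02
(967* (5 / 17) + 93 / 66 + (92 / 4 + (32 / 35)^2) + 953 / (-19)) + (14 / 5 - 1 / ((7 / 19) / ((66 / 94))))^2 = 5005283745317 / 19229013650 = 260.30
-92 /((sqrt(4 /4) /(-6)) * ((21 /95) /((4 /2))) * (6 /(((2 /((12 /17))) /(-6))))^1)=-74290 /189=-393.07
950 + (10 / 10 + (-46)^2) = 3067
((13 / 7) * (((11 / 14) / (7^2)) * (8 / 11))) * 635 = 33020 / 2401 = 13.75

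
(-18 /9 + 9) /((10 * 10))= 7 /100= 0.07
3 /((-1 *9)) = -1 /3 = -0.33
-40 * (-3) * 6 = 720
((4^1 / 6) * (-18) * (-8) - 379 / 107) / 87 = 9893 / 9309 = 1.06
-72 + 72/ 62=-2196/ 31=-70.84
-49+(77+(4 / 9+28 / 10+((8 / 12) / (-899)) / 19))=24015856 / 768645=31.24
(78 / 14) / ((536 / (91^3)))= 4198467 / 536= 7832.96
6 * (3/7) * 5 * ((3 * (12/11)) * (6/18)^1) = 1080/77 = 14.03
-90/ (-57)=30/ 19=1.58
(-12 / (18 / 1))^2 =4 / 9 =0.44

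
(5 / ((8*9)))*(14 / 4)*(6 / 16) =35 / 384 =0.09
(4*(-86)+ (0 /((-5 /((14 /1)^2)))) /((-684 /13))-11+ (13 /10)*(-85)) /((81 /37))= -34447 /162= -212.64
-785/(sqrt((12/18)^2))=-1177.50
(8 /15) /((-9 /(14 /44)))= -28 /1485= -0.02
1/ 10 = 0.10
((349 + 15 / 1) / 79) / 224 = 13 / 632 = 0.02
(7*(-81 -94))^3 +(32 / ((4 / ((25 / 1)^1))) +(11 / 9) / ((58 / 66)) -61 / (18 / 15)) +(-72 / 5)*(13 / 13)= -1599290975293 / 870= -1838265488.84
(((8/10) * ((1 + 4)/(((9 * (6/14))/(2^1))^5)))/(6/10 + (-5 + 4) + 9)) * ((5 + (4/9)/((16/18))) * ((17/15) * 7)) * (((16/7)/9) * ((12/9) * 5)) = 64366776320/49977243081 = 1.29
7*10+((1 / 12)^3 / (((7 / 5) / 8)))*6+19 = 22433 / 252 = 89.02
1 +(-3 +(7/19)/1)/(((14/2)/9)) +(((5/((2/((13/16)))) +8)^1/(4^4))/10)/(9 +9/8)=-87629929/36771840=-2.38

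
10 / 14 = 5 / 7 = 0.71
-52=-52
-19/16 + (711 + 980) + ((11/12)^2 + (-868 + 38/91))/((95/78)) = 31223237/31920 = 978.17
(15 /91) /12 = 5 /364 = 0.01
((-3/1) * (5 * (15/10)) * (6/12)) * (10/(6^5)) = -25/1728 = -0.01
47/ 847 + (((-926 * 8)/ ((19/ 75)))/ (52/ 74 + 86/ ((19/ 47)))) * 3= -410.96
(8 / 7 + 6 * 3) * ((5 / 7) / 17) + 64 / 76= 26058 / 15827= 1.65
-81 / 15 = -27 / 5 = -5.40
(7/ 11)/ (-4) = -7/ 44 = -0.16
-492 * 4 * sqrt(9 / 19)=-5904 * sqrt(19) / 19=-1354.47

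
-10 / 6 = -5 / 3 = -1.67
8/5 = 1.60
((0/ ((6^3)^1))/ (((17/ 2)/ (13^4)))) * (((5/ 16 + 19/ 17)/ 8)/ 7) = 0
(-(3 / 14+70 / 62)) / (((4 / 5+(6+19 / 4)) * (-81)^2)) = -530 / 29898477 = -0.00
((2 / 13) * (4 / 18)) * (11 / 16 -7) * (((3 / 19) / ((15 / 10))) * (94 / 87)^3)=-41944492 / 1463852169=-0.03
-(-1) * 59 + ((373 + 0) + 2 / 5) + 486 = 4592 / 5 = 918.40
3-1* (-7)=10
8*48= 384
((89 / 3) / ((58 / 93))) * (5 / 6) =13795 / 348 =39.64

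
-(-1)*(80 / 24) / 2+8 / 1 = 29 / 3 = 9.67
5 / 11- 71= -70.55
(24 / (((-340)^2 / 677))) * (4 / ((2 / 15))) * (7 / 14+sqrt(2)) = 8.07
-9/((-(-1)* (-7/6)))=54/7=7.71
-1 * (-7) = 7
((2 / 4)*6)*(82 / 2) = 123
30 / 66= 5 / 11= 0.45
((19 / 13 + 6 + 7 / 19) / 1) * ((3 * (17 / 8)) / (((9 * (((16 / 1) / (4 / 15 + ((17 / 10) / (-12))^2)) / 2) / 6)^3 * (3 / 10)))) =1157204314208471 / 509786298777600000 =0.00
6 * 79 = 474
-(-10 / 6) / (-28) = -5 / 84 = -0.06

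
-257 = -257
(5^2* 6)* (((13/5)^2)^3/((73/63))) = 1824533802/45625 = 39989.78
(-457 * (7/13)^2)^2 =501446449/28561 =17557.03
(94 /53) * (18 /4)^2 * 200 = 380700 /53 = 7183.02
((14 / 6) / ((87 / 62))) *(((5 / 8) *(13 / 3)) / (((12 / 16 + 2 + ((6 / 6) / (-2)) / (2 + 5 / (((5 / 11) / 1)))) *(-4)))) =-183365 / 441612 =-0.42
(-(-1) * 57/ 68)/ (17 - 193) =-57/ 11968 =-0.00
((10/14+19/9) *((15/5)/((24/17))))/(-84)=-1513/21168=-0.07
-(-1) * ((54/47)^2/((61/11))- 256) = -34463668/134749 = -255.76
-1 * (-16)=16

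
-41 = -41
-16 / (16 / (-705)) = 705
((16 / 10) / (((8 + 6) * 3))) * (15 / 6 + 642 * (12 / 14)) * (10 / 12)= 7739 / 441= 17.55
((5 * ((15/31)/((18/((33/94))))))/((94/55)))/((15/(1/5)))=0.00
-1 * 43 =-43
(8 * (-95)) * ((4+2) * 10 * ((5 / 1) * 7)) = -1596000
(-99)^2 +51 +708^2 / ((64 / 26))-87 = 426807 / 2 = 213403.50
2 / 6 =1 / 3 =0.33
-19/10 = -1.90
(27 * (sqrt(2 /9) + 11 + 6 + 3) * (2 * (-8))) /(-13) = 144 * sqrt(2) /13 + 8640 /13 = 680.28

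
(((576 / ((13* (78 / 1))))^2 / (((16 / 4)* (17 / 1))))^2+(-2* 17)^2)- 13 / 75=1155.83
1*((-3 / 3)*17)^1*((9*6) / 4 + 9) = -765 / 2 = -382.50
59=59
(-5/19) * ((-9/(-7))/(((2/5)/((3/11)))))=-675/2926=-0.23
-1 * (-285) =285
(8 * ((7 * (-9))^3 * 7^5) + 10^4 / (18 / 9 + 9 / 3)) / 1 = -33620317432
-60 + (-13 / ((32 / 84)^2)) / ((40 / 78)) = -300387 / 1280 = -234.68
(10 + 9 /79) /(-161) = -0.06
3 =3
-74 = -74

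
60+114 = 174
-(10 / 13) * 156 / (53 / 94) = -11280 / 53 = -212.83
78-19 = 59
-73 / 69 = -1.06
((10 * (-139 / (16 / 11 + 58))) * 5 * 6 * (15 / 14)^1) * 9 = -6763.27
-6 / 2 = -3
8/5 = 1.60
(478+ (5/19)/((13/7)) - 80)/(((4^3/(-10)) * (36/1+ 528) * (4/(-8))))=491705/2228928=0.22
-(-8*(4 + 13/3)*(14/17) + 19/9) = 8077/153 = 52.79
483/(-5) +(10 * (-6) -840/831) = -218291/1385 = -157.61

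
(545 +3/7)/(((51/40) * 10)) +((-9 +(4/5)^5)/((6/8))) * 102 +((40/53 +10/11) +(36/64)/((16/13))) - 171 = -217378005473621/166504800000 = -1305.54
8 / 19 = 0.42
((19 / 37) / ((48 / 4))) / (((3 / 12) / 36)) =228 / 37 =6.16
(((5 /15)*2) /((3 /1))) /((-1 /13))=-26 /9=-2.89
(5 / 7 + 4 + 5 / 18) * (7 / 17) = 37 / 18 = 2.06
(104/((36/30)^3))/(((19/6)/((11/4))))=17875/342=52.27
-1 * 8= -8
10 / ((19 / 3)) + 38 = 752 / 19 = 39.58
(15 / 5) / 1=3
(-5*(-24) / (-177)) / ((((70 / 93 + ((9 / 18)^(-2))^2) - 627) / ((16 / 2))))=29760 / 3348427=0.01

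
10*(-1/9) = -10/9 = -1.11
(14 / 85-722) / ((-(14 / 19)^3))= 105210201 / 58310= 1804.33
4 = 4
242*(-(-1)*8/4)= 484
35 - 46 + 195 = 184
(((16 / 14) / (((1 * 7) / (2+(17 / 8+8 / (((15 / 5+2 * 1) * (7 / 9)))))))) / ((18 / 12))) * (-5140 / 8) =-148289 / 343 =-432.33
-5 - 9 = -14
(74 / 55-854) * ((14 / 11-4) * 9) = 2532384 / 121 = 20928.79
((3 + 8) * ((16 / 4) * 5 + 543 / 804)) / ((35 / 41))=2498991 / 9380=266.42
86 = 86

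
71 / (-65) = -71 / 65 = -1.09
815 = 815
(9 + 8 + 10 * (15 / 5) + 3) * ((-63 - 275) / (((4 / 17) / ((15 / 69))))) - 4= -359217 / 23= -15618.13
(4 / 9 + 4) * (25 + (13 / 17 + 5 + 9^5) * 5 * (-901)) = -10641667600 / 9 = -1182407511.11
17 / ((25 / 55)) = 187 / 5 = 37.40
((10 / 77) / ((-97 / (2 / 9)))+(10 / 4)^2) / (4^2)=1680445 / 4302144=0.39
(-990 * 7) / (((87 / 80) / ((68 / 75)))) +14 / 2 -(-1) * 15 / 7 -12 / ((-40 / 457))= -11431767 / 2030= -5631.41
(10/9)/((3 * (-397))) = -0.00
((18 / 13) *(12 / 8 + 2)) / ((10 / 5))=63 / 26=2.42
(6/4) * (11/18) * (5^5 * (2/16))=34375/96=358.07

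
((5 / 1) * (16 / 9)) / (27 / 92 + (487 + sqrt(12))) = 329956160 / 18087452937 -1354240 * sqrt(3) / 18087452937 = 0.02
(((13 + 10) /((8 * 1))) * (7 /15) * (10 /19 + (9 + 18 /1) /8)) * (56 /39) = 668311 /88920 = 7.52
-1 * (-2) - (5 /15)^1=5 /3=1.67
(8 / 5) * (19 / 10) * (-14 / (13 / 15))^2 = 134064 / 169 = 793.28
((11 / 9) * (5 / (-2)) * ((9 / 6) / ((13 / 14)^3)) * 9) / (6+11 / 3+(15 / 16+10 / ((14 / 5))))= -3457440 / 951301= -3.63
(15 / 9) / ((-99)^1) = -5 / 297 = -0.02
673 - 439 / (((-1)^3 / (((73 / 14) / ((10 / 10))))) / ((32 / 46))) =364729 / 161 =2265.40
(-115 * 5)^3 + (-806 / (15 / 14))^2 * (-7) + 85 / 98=-4279259157641 / 22050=-194070710.10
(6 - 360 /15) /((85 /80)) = -288 /17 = -16.94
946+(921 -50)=1817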